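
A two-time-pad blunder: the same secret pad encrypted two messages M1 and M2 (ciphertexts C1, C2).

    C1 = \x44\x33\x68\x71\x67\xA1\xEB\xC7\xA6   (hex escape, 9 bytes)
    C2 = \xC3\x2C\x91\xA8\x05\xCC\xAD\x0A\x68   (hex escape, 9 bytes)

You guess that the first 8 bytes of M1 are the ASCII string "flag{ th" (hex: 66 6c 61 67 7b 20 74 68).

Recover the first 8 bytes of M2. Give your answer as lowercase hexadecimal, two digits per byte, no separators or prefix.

e17398be194d32a5

First, C1 ⊕ C2 = (M1 ⊕ K) ⊕ (M2 ⊕ K) = M1 ⊕ M2, so the key drops out. Then M2 = (M1 ⊕ M2) ⊕ M1 over the first 8 bytes.
byte 0: (44 ^ c3) ^ 66 = 87 ^ 66 = e1
byte 1: (33 ^ 2c) ^ 6c = 1f ^ 6c = 73
byte 2: (68 ^ 91) ^ 61 = f9 ^ 61 = 98
byte 3: (71 ^ a8) ^ 67 = d9 ^ 67 = be
byte 4: (67 ^ 05) ^ 7b = 62 ^ 7b = 19
byte 5: (a1 ^ cc) ^ 20 = 6d ^ 20 = 4d
byte 6: (eb ^ ad) ^ 74 = 46 ^ 74 = 32
byte 7: (c7 ^ 0a) ^ 68 = cd ^ 68 = a5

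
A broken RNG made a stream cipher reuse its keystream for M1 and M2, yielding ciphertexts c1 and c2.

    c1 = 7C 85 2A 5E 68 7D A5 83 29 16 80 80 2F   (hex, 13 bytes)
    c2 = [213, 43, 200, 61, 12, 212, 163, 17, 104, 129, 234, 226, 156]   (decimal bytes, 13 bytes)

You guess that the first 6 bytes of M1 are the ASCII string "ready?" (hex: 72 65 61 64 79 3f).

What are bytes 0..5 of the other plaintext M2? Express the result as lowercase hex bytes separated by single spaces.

db cb 83 07 1d 96

First, c1 ⊕ c2 = (M1 ⊕ K) ⊕ (M2 ⊕ K) = M1 ⊕ M2, so the key drops out. Then M2 = (M1 ⊕ M2) ⊕ M1 over the first 6 bytes.
byte 0: (7c ^ d5) ^ 72 = a9 ^ 72 = db
byte 1: (85 ^ 2b) ^ 65 = ae ^ 65 = cb
byte 2: (2a ^ c8) ^ 61 = e2 ^ 61 = 83
byte 3: (5e ^ 3d) ^ 64 = 63 ^ 64 = 07
byte 4: (68 ^ 0c) ^ 79 = 64 ^ 79 = 1d
byte 5: (7d ^ d4) ^ 3f = a9 ^ 3f = 96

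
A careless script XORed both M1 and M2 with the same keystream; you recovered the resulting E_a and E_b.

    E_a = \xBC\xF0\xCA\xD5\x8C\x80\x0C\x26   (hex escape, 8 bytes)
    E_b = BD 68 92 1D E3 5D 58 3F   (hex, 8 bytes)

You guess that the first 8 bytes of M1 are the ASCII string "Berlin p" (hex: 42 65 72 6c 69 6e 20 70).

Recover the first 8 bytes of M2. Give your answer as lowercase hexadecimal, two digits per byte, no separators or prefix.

43fd2aa406b37469

First, E_a ⊕ E_b = (M1 ⊕ K) ⊕ (M2 ⊕ K) = M1 ⊕ M2, so the key drops out. Then M2 = (M1 ⊕ M2) ⊕ M1 over the first 8 bytes.
byte 0: (bc ^ bd) ^ 42 = 01 ^ 42 = 43
byte 1: (f0 ^ 68) ^ 65 = 98 ^ 65 = fd
byte 2: (ca ^ 92) ^ 72 = 58 ^ 72 = 2a
byte 3: (d5 ^ 1d) ^ 6c = c8 ^ 6c = a4
byte 4: (8c ^ e3) ^ 69 = 6f ^ 69 = 06
byte 5: (80 ^ 5d) ^ 6e = dd ^ 6e = b3
byte 6: (0c ^ 58) ^ 20 = 54 ^ 20 = 74
byte 7: (26 ^ 3f) ^ 70 = 19 ^ 70 = 69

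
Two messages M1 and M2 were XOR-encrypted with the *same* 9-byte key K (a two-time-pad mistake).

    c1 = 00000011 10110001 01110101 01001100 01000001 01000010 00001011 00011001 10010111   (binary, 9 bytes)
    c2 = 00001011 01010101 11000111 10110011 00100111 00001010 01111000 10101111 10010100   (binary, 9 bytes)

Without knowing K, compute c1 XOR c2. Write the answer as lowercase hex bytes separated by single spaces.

c1 ⊕ c2 = (M1 ⊕ K) ⊕ (M2 ⊕ K) = M1 ⊕ M2 — the shared key cancels under XOR.
byte 0: 03 XOR 0b = 08
byte 1: b1 XOR 55 = e4
byte 2: 75 XOR c7 = b2
byte 3: 4c XOR b3 = ff
byte 4: 41 XOR 27 = 66
byte 5: 42 XOR 0a = 48
byte 6: 0b XOR 78 = 73
byte 7: 19 XOR af = b6
byte 8: 97 XOR 94 = 03

08 e4 b2 ff 66 48 73 b6 03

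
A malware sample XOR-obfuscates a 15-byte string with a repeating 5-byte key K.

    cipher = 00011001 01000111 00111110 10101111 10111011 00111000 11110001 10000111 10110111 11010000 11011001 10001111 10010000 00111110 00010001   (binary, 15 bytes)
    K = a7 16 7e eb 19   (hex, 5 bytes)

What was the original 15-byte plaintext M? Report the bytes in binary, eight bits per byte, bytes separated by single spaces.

The 5-byte key repeats, so the effective keystream is a7 16 7e eb 19 a7 16 7e eb 19 a7 16 7e eb 19.
byte 0:  25 ⊕ 167 = 190
byte 1:  71 ⊕  22 =  81
byte 2:  62 ⊕ 126 =  64
byte 3: 175 ⊕ 235 =  68
byte 4: 187 ⊕  25 = 162
byte 5:  56 ⊕ 167 = 159
byte 6: 241 ⊕  22 = 231
byte 7: 135 ⊕ 126 = 249
byte 8: 183 ⊕ 235 =  92
byte 9: 208 ⊕  25 = 201
byte 10: 217 ⊕ 167 = 126
byte 11: 143 ⊕  22 = 153
byte 12: 144 ⊕ 126 = 238
byte 13:  62 ⊕ 235 = 213
byte 14:  17 ⊕  25 =   8

10111110 01010001 01000000 01000100 10100010 10011111 11100111 11111001 01011100 11001001 01111110 10011001 11101110 11010101 00001000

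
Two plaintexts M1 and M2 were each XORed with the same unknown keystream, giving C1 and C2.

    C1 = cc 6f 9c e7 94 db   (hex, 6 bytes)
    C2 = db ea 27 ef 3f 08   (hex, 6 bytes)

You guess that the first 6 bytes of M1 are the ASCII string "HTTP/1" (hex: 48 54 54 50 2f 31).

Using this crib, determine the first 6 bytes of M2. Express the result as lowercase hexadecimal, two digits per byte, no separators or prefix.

5fd1ef5884e2

First, C1 ⊕ C2 = (M1 ⊕ K) ⊕ (M2 ⊕ K) = M1 ⊕ M2, so the key drops out. Then M2 = (M1 ⊕ M2) ⊕ M1 over the first 6 bytes.
byte 0: (cc ⊕ db) ⊕ 48 = 17 ⊕ 48 = 5f
byte 1: (6f ⊕ ea) ⊕ 54 = 85 ⊕ 54 = d1
byte 2: (9c ⊕ 27) ⊕ 54 = bb ⊕ 54 = ef
byte 3: (e7 ⊕ ef) ⊕ 50 = 08 ⊕ 50 = 58
byte 4: (94 ⊕ 3f) ⊕ 2f = ab ⊕ 2f = 84
byte 5: (db ⊕ 08) ⊕ 31 = d3 ⊕ 31 = e2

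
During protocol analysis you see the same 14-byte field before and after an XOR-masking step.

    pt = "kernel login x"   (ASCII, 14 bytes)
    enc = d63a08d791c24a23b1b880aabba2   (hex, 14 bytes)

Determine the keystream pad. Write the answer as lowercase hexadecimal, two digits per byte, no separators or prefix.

bd5f7ab9f4ae6a4fdedfe9c49bda

Since enc = pt ⊕ pad, XORing both sides with pt gives pad = pt ⊕ enc.
byte 0: 6b ⊕ d6 = bd
byte 1: 65 ⊕ 3a = 5f
byte 2: 72 ⊕ 08 = 7a
byte 3: 6e ⊕ d7 = b9
byte 4: 65 ⊕ 91 = f4
byte 5: 6c ⊕ c2 = ae
byte 6: 20 ⊕ 4a = 6a
byte 7: 6c ⊕ 23 = 4f
byte 8: 6f ⊕ b1 = de
byte 9: 67 ⊕ b8 = df
byte 10: 69 ⊕ 80 = e9
byte 11: 6e ⊕ aa = c4
byte 12: 20 ⊕ bb = 9b
byte 13: 78 ⊕ a2 = da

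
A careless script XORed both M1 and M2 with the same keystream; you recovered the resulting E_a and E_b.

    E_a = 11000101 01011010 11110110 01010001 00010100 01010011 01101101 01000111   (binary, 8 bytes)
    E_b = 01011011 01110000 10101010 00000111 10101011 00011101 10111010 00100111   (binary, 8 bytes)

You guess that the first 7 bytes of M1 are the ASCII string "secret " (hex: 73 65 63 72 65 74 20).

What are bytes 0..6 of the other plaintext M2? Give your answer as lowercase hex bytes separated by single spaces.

ed 4f 3f 24 da 3a f7

First, E_a ⊕ E_b = (M1 ⊕ K) ⊕ (M2 ⊕ K) = M1 ⊕ M2, so the key drops out. Then M2 = (M1 ⊕ M2) ⊕ M1 over the first 7 bytes.
byte 0: (c5 XOR 5b) XOR 73 = 9e XOR 73 = ed
byte 1: (5a XOR 70) XOR 65 = 2a XOR 65 = 4f
byte 2: (f6 XOR aa) XOR 63 = 5c XOR 63 = 3f
byte 3: (51 XOR 07) XOR 72 = 56 XOR 72 = 24
byte 4: (14 XOR ab) XOR 65 = bf XOR 65 = da
byte 5: (53 XOR 1d) XOR 74 = 4e XOR 74 = 3a
byte 6: (6d XOR ba) XOR 20 = d7 XOR 20 = f7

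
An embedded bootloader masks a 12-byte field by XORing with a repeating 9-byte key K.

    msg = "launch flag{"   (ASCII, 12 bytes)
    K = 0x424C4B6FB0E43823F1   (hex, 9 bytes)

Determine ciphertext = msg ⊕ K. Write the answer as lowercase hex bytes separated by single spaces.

2e 2d 3e 01 d3 8c 18 45 9d 23 2b 30

The 9-byte key repeats, so the effective keystream is 42 4c 4b 6f b0 e4 38 23 f1 42 4c 4b.
byte 0: 6c ^ 42 = 2e
byte 1: 61 ^ 4c = 2d
byte 2: 75 ^ 4b = 3e
byte 3: 6e ^ 6f = 01
byte 4: 63 ^ b0 = d3
byte 5: 68 ^ e4 = 8c
byte 6: 20 ^ 38 = 18
byte 7: 66 ^ 23 = 45
byte 8: 6c ^ f1 = 9d
byte 9: 61 ^ 42 = 23
byte 10: 67 ^ 4c = 2b
byte 11: 7b ^ 4b = 30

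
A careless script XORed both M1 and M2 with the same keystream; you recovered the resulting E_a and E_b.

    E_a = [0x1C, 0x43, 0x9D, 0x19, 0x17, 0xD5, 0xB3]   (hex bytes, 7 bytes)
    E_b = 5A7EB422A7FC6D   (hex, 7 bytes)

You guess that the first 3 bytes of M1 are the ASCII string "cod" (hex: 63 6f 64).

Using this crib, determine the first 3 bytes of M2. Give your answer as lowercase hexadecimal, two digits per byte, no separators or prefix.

First, E_a ⊕ E_b = (M1 ⊕ K) ⊕ (M2 ⊕ K) = M1 ⊕ M2, so the key drops out. Then M2 = (M1 ⊕ M2) ⊕ M1 over the first 3 bytes.
byte 0: (1c XOR 5a) XOR 63 = 46 XOR 63 = 25
byte 1: (43 XOR 7e) XOR 6f = 3d XOR 6f = 52
byte 2: (9d XOR b4) XOR 64 = 29 XOR 64 = 4d

25524d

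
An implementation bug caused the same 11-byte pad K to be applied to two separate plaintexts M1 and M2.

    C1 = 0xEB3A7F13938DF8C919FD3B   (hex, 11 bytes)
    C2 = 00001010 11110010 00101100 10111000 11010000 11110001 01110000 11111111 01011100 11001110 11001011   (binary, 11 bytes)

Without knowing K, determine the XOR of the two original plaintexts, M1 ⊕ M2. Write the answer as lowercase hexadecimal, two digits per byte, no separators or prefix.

C1 ⊕ C2 = (M1 ⊕ K) ⊕ (M2 ⊕ K) = M1 ⊕ M2 — the shared key cancels under XOR.
byte 0: eb xor 0a = e1
byte 1: 3a xor f2 = c8
byte 2: 7f xor 2c = 53
byte 3: 13 xor b8 = ab
byte 4: 93 xor d0 = 43
byte 5: 8d xor f1 = 7c
byte 6: f8 xor 70 = 88
byte 7: c9 xor ff = 36
byte 8: 19 xor 5c = 45
byte 9: fd xor ce = 33
byte 10: 3b xor cb = f0

e1c853ab437c88364533f0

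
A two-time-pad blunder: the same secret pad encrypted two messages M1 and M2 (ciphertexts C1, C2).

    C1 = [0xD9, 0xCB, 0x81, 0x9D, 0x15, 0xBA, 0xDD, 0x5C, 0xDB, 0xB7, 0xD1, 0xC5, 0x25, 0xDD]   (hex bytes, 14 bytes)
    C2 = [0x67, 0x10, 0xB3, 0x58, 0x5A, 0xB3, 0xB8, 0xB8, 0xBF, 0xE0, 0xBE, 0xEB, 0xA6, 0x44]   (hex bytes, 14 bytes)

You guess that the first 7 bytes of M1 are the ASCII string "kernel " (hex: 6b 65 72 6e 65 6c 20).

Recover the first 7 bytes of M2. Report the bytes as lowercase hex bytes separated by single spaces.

d5 be 40 ab 2a 65 45

First, C1 ⊕ C2 = (M1 ⊕ K) ⊕ (M2 ⊕ K) = M1 ⊕ M2, so the key drops out. Then M2 = (M1 ⊕ M2) ⊕ M1 over the first 7 bytes.
byte 0: (d9 ^ 67) ^ 6b = be ^ 6b = d5
byte 1: (cb ^ 10) ^ 65 = db ^ 65 = be
byte 2: (81 ^ b3) ^ 72 = 32 ^ 72 = 40
byte 3: (9d ^ 58) ^ 6e = c5 ^ 6e = ab
byte 4: (15 ^ 5a) ^ 65 = 4f ^ 65 = 2a
byte 5: (ba ^ b3) ^ 6c = 09 ^ 6c = 65
byte 6: (dd ^ b8) ^ 20 = 65 ^ 20 = 45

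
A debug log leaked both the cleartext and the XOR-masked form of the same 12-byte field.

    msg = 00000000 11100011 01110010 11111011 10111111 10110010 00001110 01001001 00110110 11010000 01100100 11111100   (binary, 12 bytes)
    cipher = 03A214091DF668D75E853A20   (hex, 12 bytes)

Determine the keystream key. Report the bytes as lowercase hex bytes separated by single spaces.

03 41 66 f2 a2 44 66 9e 68 55 5e dc

Since cipher = msg ⊕ key, XORing both sides with msg gives key = msg ⊕ cipher.
  0 XOR   3 =   3
227 XOR 162 =  65
114 XOR  20 = 102
251 XOR   9 = 242
191 XOR  29 = 162
178 XOR 246 =  68
 14 XOR 104 = 102
 73 XOR 215 = 158
 54 XOR  94 = 104
208 XOR 133 =  85
100 XOR  58 =  94
252 XOR  32 = 220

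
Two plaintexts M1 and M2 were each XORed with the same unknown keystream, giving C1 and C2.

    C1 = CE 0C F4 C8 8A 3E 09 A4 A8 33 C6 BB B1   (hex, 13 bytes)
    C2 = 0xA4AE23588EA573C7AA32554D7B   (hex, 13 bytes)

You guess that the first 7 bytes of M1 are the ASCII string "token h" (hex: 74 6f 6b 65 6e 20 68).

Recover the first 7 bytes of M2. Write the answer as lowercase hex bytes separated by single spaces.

1e cd bc f5 6a bb 12

First, C1 ⊕ C2 = (M1 ⊕ K) ⊕ (M2 ⊕ K) = M1 ⊕ M2, so the key drops out. Then M2 = (M1 ⊕ M2) ⊕ M1 over the first 7 bytes.
byte 0: (ce ^ a4) ^ 74 = 6a ^ 74 = 1e
byte 1: (0c ^ ae) ^ 6f = a2 ^ 6f = cd
byte 2: (f4 ^ 23) ^ 6b = d7 ^ 6b = bc
byte 3: (c8 ^ 58) ^ 65 = 90 ^ 65 = f5
byte 4: (8a ^ 8e) ^ 6e = 04 ^ 6e = 6a
byte 5: (3e ^ a5) ^ 20 = 9b ^ 20 = bb
byte 6: (09 ^ 73) ^ 68 = 7a ^ 68 = 12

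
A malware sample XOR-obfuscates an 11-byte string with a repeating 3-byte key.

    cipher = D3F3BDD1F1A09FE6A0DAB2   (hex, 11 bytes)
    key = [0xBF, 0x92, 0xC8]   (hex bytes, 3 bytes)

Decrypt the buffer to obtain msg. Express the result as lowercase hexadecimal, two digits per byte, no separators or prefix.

6c61756e63682074686520

The 3-byte key repeats, so the effective keystream is bf 92 c8 bf 92 c8 bf 92 c8 bf 92.
byte 0: d3 ^ bf = 6c
byte 1: f3 ^ 92 = 61
byte 2: bd ^ c8 = 75
byte 3: d1 ^ bf = 6e
byte 4: f1 ^ 92 = 63
byte 5: a0 ^ c8 = 68
byte 6: 9f ^ bf = 20
byte 7: e6 ^ 92 = 74
byte 8: a0 ^ c8 = 68
byte 9: da ^ bf = 65
byte 10: b2 ^ 92 = 20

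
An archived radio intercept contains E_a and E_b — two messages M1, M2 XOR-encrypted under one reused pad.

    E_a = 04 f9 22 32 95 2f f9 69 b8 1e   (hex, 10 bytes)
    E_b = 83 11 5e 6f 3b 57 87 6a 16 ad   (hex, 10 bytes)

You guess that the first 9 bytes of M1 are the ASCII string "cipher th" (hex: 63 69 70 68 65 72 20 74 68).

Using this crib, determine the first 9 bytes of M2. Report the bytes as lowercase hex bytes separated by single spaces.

e4 81 0c 35 cb 0a 5e 77 c6

First, E_a ⊕ E_b = (M1 ⊕ K) ⊕ (M2 ⊕ K) = M1 ⊕ M2, so the key drops out. Then M2 = (M1 ⊕ M2) ⊕ M1 over the first 9 bytes.
byte 0: (04 ⊕ 83) ⊕ 63 = 87 ⊕ 63 = e4
byte 1: (f9 ⊕ 11) ⊕ 69 = e8 ⊕ 69 = 81
byte 2: (22 ⊕ 5e) ⊕ 70 = 7c ⊕ 70 = 0c
byte 3: (32 ⊕ 6f) ⊕ 68 = 5d ⊕ 68 = 35
byte 4: (95 ⊕ 3b) ⊕ 65 = ae ⊕ 65 = cb
byte 5: (2f ⊕ 57) ⊕ 72 = 78 ⊕ 72 = 0a
byte 6: (f9 ⊕ 87) ⊕ 20 = 7e ⊕ 20 = 5e
byte 7: (69 ⊕ 6a) ⊕ 74 = 03 ⊕ 74 = 77
byte 8: (b8 ⊕ 16) ⊕ 68 = ae ⊕ 68 = c6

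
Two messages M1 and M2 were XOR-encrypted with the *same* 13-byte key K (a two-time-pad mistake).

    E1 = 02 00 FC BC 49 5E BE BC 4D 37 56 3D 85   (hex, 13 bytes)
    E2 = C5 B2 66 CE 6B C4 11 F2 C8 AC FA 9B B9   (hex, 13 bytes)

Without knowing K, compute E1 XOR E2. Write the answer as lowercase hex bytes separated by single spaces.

c7 b2 9a 72 22 9a af 4e 85 9b ac a6 3c

E1 ⊕ E2 = (M1 ⊕ K) ⊕ (M2 ⊕ K) = M1 ⊕ M2 — the shared key cancels under XOR.
02 ^ c5 = c7
00 ^ b2 = b2
fc ^ 66 = 9a
bc ^ ce = 72
49 ^ 6b = 22
5e ^ c4 = 9a
be ^ 11 = af
bc ^ f2 = 4e
4d ^ c8 = 85
37 ^ ac = 9b
56 ^ fa = ac
3d ^ 9b = a6
85 ^ b9 = 3c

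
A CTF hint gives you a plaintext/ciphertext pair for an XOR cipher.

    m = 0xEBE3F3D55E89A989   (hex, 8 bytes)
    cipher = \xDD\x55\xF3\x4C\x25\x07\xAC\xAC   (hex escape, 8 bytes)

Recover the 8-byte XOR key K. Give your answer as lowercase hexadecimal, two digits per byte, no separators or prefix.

Since cipher = m ⊕ K, XORing both sides with m gives K = m ⊕ cipher.
byte 0: eb ⊕ dd = 36
byte 1: e3 ⊕ 55 = b6
byte 2: f3 ⊕ f3 = 00
byte 3: d5 ⊕ 4c = 99
byte 4: 5e ⊕ 25 = 7b
byte 5: 89 ⊕ 07 = 8e
byte 6: a9 ⊕ ac = 05
byte 7: 89 ⊕ ac = 25

36b600997b8e0525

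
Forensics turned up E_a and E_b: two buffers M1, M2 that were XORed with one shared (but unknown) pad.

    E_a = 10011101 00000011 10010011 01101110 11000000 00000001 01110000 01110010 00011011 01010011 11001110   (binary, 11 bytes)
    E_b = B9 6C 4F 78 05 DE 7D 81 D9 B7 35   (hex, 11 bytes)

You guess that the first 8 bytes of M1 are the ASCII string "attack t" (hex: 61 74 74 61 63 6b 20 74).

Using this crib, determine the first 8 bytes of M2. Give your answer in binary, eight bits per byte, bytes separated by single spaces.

First, E_a ⊕ E_b = (M1 ⊕ K) ⊕ (M2 ⊕ K) = M1 ⊕ M2, so the key drops out. Then M2 = (M1 ⊕ M2) ⊕ M1 over the first 8 bytes.
byte 0: (9d ⊕ b9) ⊕ 61 = 24 ⊕ 61 = 45
byte 1: (03 ⊕ 6c) ⊕ 74 = 6f ⊕ 74 = 1b
byte 2: (93 ⊕ 4f) ⊕ 74 = dc ⊕ 74 = a8
byte 3: (6e ⊕ 78) ⊕ 61 = 16 ⊕ 61 = 77
byte 4: (c0 ⊕ 05) ⊕ 63 = c5 ⊕ 63 = a6
byte 5: (01 ⊕ de) ⊕ 6b = df ⊕ 6b = b4
byte 6: (70 ⊕ 7d) ⊕ 20 = 0d ⊕ 20 = 2d
byte 7: (72 ⊕ 81) ⊕ 74 = f3 ⊕ 74 = 87

01000101 00011011 10101000 01110111 10100110 10110100 00101101 10000111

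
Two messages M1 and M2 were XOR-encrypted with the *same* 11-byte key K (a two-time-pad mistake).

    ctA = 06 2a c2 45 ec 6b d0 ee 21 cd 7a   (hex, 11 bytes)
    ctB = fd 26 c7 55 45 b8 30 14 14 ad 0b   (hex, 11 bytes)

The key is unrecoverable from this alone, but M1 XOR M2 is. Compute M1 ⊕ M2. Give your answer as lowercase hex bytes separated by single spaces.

fb 0c 05 10 a9 d3 e0 fa 35 60 71

ctA ⊕ ctB = (M1 ⊕ K) ⊕ (M2 ⊕ K) = M1 ⊕ M2 — the shared key cancels under XOR.
byte 0:   6 XOR 253 = 251
byte 1:  42 XOR  38 =  12
byte 2: 194 XOR 199 =   5
byte 3:  69 XOR  85 =  16
byte 4: 236 XOR  69 = 169
byte 5: 107 XOR 184 = 211
byte 6: 208 XOR  48 = 224
byte 7: 238 XOR  20 = 250
byte 8:  33 XOR  20 =  53
byte 9: 205 XOR 173 =  96
byte 10: 122 XOR  11 = 113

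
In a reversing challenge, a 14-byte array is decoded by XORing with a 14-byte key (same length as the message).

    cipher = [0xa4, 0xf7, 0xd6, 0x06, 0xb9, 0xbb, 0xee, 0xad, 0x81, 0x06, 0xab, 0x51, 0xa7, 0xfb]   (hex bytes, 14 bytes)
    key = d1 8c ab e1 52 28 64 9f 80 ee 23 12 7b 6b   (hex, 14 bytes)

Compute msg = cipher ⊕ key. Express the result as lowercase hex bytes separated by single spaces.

a4 ⊕ d1 = 75
f7 ⊕ 8c = 7b
d6 ⊕ ab = 7d
06 ⊕ e1 = e7
b9 ⊕ 52 = eb
bb ⊕ 28 = 93
ee ⊕ 64 = 8a
ad ⊕ 9f = 32
81 ⊕ 80 = 01
06 ⊕ ee = e8
ab ⊕ 23 = 88
51 ⊕ 12 = 43
a7 ⊕ 7b = dc
fb ⊕ 6b = 90

75 7b 7d e7 eb 93 8a 32 01 e8 88 43 dc 90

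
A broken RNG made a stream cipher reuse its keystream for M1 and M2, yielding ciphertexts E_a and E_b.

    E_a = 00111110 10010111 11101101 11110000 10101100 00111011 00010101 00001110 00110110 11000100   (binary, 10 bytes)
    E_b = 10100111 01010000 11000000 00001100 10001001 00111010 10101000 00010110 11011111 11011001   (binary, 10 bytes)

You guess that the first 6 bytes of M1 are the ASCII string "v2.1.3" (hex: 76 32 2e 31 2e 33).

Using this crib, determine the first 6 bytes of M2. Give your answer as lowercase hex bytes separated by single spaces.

ef f5 03 cd 0b 32

First, E_a ⊕ E_b = (M1 ⊕ K) ⊕ (M2 ⊕ K) = M1 ⊕ M2, so the key drops out. Then M2 = (M1 ⊕ M2) ⊕ M1 over the first 6 bytes.
byte 0: (3e xor a7) xor 76 = 99 xor 76 = ef
byte 1: (97 xor 50) xor 32 = c7 xor 32 = f5
byte 2: (ed xor c0) xor 2e = 2d xor 2e = 03
byte 3: (f0 xor 0c) xor 31 = fc xor 31 = cd
byte 4: (ac xor 89) xor 2e = 25 xor 2e = 0b
byte 5: (3b xor 3a) xor 33 = 01 xor 33 = 32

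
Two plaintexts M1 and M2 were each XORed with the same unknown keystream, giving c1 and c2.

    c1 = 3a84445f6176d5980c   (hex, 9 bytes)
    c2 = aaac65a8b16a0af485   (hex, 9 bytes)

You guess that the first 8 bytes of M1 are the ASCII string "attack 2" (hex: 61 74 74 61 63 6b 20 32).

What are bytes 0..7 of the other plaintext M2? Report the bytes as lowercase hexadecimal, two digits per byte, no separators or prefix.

f15c5596b377ff5e

First, c1 ⊕ c2 = (M1 ⊕ K) ⊕ (M2 ⊕ K) = M1 ⊕ M2, so the key drops out. Then M2 = (M1 ⊕ M2) ⊕ M1 over the first 8 bytes.
byte 0: (3a XOR aa) XOR 61 = 90 XOR 61 = f1
byte 1: (84 XOR ac) XOR 74 = 28 XOR 74 = 5c
byte 2: (44 XOR 65) XOR 74 = 21 XOR 74 = 55
byte 3: (5f XOR a8) XOR 61 = f7 XOR 61 = 96
byte 4: (61 XOR b1) XOR 63 = d0 XOR 63 = b3
byte 5: (76 XOR 6a) XOR 6b = 1c XOR 6b = 77
byte 6: (d5 XOR 0a) XOR 20 = df XOR 20 = ff
byte 7: (98 XOR f4) XOR 32 = 6c XOR 32 = 5e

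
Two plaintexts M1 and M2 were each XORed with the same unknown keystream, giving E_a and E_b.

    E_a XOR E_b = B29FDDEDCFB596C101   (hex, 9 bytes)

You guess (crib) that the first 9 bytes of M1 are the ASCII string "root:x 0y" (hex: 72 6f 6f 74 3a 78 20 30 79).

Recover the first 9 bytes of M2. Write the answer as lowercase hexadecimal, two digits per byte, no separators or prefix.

c0f0b299f5cdb6f178

Since E_a ⊕ E_b = M1 ⊕ M2, XORing with the guessed M1 bytes yields the corresponding M2 bytes: M2 = (E_a ⊕ E_b) ⊕ M1.
byte 0: 10110010 xor 01110010 = 11000000
byte 1: 10011111 xor 01101111 = 11110000
byte 2: 11011101 xor 01101111 = 10110010
byte 3: 11101101 xor 01110100 = 10011001
byte 4: 11001111 xor 00111010 = 11110101
byte 5: 10110101 xor 01111000 = 11001101
byte 6: 10010110 xor 00100000 = 10110110
byte 7: 11000001 xor 00110000 = 11110001
byte 8: 00000001 xor 01111001 = 01111000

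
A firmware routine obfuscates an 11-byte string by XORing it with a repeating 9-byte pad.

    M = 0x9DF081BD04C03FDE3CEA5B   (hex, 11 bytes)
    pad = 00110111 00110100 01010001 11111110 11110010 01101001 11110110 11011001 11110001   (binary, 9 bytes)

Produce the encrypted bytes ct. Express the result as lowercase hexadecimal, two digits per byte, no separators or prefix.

The 9-byte key repeats, so the effective keystream is 37 34 51 fe f2 69 f6 d9 f1 37 34.
byte 0: 9d ⊕ 37 = aa
byte 1: f0 ⊕ 34 = c4
byte 2: 81 ⊕ 51 = d0
byte 3: bd ⊕ fe = 43
byte 4: 04 ⊕ f2 = f6
byte 5: c0 ⊕ 69 = a9
byte 6: 3f ⊕ f6 = c9
byte 7: de ⊕ d9 = 07
byte 8: 3c ⊕ f1 = cd
byte 9: ea ⊕ 37 = dd
byte 10: 5b ⊕ 34 = 6f

aac4d043f6a9c907cddd6f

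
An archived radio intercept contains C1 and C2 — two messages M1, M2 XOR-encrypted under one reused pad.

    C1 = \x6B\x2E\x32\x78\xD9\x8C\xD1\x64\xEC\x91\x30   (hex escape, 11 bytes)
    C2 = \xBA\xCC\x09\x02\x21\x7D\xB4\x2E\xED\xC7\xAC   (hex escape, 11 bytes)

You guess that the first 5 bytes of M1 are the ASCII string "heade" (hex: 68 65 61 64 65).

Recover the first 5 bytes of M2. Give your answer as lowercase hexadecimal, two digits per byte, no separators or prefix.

First, C1 ⊕ C2 = (M1 ⊕ K) ⊕ (M2 ⊕ K) = M1 ⊕ M2, so the key drops out. Then M2 = (M1 ⊕ M2) ⊕ M1 over the first 5 bytes.
byte 0: (6b ⊕ ba) ⊕ 68 = d1 ⊕ 68 = b9
byte 1: (2e ⊕ cc) ⊕ 65 = e2 ⊕ 65 = 87
byte 2: (32 ⊕ 09) ⊕ 61 = 3b ⊕ 61 = 5a
byte 3: (78 ⊕ 02) ⊕ 64 = 7a ⊕ 64 = 1e
byte 4: (d9 ⊕ 21) ⊕ 65 = f8 ⊕ 65 = 9d

b9875a1e9d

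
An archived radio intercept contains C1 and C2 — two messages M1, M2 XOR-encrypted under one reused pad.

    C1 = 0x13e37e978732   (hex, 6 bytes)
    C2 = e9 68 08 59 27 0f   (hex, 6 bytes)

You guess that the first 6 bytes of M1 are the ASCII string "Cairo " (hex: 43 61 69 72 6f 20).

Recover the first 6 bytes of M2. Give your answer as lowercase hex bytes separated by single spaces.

First, C1 ⊕ C2 = (M1 ⊕ K) ⊕ (M2 ⊕ K) = M1 ⊕ M2, so the key drops out. Then M2 = (M1 ⊕ M2) ⊕ M1 over the first 6 bytes.
byte 0: (13 xor e9) xor 43 = fa xor 43 = b9
byte 1: (e3 xor 68) xor 61 = 8b xor 61 = ea
byte 2: (7e xor 08) xor 69 = 76 xor 69 = 1f
byte 3: (97 xor 59) xor 72 = ce xor 72 = bc
byte 4: (87 xor 27) xor 6f = a0 xor 6f = cf
byte 5: (32 xor 0f) xor 20 = 3d xor 20 = 1d

b9 ea 1f bc cf 1d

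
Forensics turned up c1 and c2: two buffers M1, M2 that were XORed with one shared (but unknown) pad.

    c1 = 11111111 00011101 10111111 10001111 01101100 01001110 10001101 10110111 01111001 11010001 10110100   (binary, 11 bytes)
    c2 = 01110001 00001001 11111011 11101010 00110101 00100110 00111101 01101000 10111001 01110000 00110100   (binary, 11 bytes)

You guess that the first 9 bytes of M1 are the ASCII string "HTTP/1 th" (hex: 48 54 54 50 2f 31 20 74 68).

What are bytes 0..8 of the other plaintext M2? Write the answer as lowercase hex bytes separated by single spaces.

First, c1 ⊕ c2 = (M1 ⊕ K) ⊕ (M2 ⊕ K) = M1 ⊕ M2, so the key drops out. Then M2 = (M1 ⊕ M2) ⊕ M1 over the first 9 bytes.
byte 0: (ff ^ 71) ^ 48 = 8e ^ 48 = c6
byte 1: (1d ^ 09) ^ 54 = 14 ^ 54 = 40
byte 2: (bf ^ fb) ^ 54 = 44 ^ 54 = 10
byte 3: (8f ^ ea) ^ 50 = 65 ^ 50 = 35
byte 4: (6c ^ 35) ^ 2f = 59 ^ 2f = 76
byte 5: (4e ^ 26) ^ 31 = 68 ^ 31 = 59
byte 6: (8d ^ 3d) ^ 20 = b0 ^ 20 = 90
byte 7: (b7 ^ 68) ^ 74 = df ^ 74 = ab
byte 8: (79 ^ b9) ^ 68 = c0 ^ 68 = a8

c6 40 10 35 76 59 90 ab a8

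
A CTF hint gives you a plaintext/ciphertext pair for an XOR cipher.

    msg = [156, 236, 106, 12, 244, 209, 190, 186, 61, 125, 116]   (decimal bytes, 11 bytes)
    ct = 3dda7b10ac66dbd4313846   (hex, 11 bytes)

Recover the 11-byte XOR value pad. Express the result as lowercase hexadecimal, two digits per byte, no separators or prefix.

Since ct = msg ⊕ pad, XORing both sides with msg gives pad = msg ⊕ ct.
byte 0: 9c ^ 3d = a1
byte 1: ec ^ da = 36
byte 2: 6a ^ 7b = 11
byte 3: 0c ^ 10 = 1c
byte 4: f4 ^ ac = 58
byte 5: d1 ^ 66 = b7
byte 6: be ^ db = 65
byte 7: ba ^ d4 = 6e
byte 8: 3d ^ 31 = 0c
byte 9: 7d ^ 38 = 45
byte 10: 74 ^ 46 = 32

a136111c58b7656e0c4532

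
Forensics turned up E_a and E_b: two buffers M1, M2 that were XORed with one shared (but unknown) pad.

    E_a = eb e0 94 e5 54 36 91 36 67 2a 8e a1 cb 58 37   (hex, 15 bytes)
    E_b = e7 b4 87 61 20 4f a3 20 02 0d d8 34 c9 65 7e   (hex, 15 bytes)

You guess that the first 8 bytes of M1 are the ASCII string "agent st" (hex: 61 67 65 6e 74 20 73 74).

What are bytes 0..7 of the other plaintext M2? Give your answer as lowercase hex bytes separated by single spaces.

First, E_a ⊕ E_b = (M1 ⊕ K) ⊕ (M2 ⊕ K) = M1 ⊕ M2, so the key drops out. Then M2 = (M1 ⊕ M2) ⊕ M1 over the first 8 bytes.
byte 0: (eb ^ e7) ^ 61 = 0c ^ 61 = 6d
byte 1: (e0 ^ b4) ^ 67 = 54 ^ 67 = 33
byte 2: (94 ^ 87) ^ 65 = 13 ^ 65 = 76
byte 3: (e5 ^ 61) ^ 6e = 84 ^ 6e = ea
byte 4: (54 ^ 20) ^ 74 = 74 ^ 74 = 00
byte 5: (36 ^ 4f) ^ 20 = 79 ^ 20 = 59
byte 6: (91 ^ a3) ^ 73 = 32 ^ 73 = 41
byte 7: (36 ^ 20) ^ 74 = 16 ^ 74 = 62

6d 33 76 ea 00 59 41 62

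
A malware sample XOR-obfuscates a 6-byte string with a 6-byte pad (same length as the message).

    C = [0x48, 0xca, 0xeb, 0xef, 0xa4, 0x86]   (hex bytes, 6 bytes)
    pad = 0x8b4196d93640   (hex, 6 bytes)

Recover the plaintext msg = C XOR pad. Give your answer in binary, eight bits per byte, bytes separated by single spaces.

byte 0: 48 XOR 8b = c3
byte 1: ca XOR 41 = 8b
byte 2: eb XOR 96 = 7d
byte 3: ef XOR d9 = 36
byte 4: a4 XOR 36 = 92
byte 5: 86 XOR 40 = c6

11000011 10001011 01111101 00110110 10010010 11000110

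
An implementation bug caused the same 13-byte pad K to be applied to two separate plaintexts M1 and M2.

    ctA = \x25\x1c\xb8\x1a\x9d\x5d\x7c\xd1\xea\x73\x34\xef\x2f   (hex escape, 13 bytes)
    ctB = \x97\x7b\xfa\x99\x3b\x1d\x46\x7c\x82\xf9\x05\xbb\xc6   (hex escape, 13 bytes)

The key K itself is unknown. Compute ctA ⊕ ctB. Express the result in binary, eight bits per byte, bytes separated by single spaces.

ctA ⊕ ctB = (M1 ⊕ K) ⊕ (M2 ⊕ K) = M1 ⊕ M2 — the shared key cancels under XOR.
00100101 XOR 10010111 = 10110010
00011100 XOR 01111011 = 01100111
10111000 XOR 11111010 = 01000010
00011010 XOR 10011001 = 10000011
10011101 XOR 00111011 = 10100110
01011101 XOR 00011101 = 01000000
01111100 XOR 01000110 = 00111010
11010001 XOR 01111100 = 10101101
11101010 XOR 10000010 = 01101000
01110011 XOR 11111001 = 10001010
00110100 XOR 00000101 = 00110001
11101111 XOR 10111011 = 01010100
00101111 XOR 11000110 = 11101001

10110010 01100111 01000010 10000011 10100110 01000000 00111010 10101101 01101000 10001010 00110001 01010100 11101001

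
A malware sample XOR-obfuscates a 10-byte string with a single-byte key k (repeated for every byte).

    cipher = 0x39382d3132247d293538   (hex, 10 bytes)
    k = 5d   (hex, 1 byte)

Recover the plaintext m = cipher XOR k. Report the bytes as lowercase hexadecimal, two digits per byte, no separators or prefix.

6465706c6f7920746865

The 1-byte key repeats, so the effective keystream is 5d 5d 5d 5d 5d 5d 5d 5d 5d 5d.
byte 0:  57 xor  93 = 100
byte 1:  56 xor  93 = 101
byte 2:  45 xor  93 = 112
byte 3:  49 xor  93 = 108
byte 4:  50 xor  93 = 111
byte 5:  36 xor  93 = 121
byte 6: 125 xor  93 =  32
byte 7:  41 xor  93 = 116
byte 8:  53 xor  93 = 104
byte 9:  56 xor  93 = 101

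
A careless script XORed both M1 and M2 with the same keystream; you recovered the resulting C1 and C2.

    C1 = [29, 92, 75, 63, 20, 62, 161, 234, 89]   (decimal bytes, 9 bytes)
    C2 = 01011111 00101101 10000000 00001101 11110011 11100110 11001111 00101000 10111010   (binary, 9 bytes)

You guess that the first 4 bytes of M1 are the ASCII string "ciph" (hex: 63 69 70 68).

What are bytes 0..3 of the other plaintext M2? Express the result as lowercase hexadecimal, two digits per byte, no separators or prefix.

First, C1 ⊕ C2 = (M1 ⊕ K) ⊕ (M2 ⊕ K) = M1 ⊕ M2, so the key drops out. Then M2 = (M1 ⊕ M2) ⊕ M1 over the first 4 bytes.
byte 0: (1d ^ 5f) ^ 63 = 42 ^ 63 = 21
byte 1: (5c ^ 2d) ^ 69 = 71 ^ 69 = 18
byte 2: (4b ^ 80) ^ 70 = cb ^ 70 = bb
byte 3: (3f ^ 0d) ^ 68 = 32 ^ 68 = 5a

2118bb5a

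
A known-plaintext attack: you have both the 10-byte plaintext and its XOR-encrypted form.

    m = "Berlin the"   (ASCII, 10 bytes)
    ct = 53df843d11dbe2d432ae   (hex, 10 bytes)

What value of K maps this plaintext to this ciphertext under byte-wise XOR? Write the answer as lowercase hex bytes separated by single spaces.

Since ct = m ⊕ K, XORing both sides with m gives K = m ⊕ ct.
 66 xor  83 =  17
101 xor 223 = 186
114 xor 132 = 246
108 xor  61 =  81
105 xor  17 = 120
110 xor 219 = 181
 32 xor 226 = 194
116 xor 212 = 160
104 xor  50 =  90
101 xor 174 = 203

11 ba f6 51 78 b5 c2 a0 5a cb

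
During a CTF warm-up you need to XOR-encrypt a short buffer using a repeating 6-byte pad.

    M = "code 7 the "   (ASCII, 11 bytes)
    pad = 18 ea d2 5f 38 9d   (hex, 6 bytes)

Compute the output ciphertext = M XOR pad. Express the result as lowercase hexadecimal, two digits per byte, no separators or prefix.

The 6-byte key repeats, so the effective keystream is 18 ea d2 5f 38 9d 18 ea d2 5f 38.
byte 0: 63 xor 18 = 7b
byte 1: 6f xor ea = 85
byte 2: 64 xor d2 = b6
byte 3: 65 xor 5f = 3a
byte 4: 20 xor 38 = 18
byte 5: 37 xor 9d = aa
byte 6: 20 xor 18 = 38
byte 7: 74 xor ea = 9e
byte 8: 68 xor d2 = ba
byte 9: 65 xor 5f = 3a
byte 10: 20 xor 38 = 18

7b85b63a18aa389eba3a18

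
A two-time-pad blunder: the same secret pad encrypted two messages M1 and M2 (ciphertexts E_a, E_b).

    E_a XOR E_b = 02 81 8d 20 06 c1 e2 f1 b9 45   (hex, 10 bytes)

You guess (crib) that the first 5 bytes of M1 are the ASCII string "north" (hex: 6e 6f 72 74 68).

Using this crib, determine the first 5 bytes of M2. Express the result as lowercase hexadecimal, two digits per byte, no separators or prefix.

Since E_a ⊕ E_b = M1 ⊕ M2, XORing with the guessed M1 bytes yields the corresponding M2 bytes: M2 = (E_a ⊕ E_b) ⊕ M1.
02 ^ 6e = 6c
81 ^ 6f = ee
8d ^ 72 = ff
20 ^ 74 = 54
06 ^ 68 = 6e

6ceeff546e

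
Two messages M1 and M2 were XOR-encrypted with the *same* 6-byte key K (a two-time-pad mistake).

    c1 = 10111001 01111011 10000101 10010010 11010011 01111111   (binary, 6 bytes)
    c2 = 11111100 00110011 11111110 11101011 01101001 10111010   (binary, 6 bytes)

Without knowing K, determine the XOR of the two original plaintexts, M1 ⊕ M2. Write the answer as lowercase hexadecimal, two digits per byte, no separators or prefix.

45487b79bac5

c1 ⊕ c2 = (M1 ⊕ K) ⊕ (M2 ⊕ K) = M1 ⊕ M2 — the shared key cancels under XOR.
b9 XOR fc = 45
7b XOR 33 = 48
85 XOR fe = 7b
92 XOR eb = 79
d3 XOR 69 = ba
7f XOR ba = c5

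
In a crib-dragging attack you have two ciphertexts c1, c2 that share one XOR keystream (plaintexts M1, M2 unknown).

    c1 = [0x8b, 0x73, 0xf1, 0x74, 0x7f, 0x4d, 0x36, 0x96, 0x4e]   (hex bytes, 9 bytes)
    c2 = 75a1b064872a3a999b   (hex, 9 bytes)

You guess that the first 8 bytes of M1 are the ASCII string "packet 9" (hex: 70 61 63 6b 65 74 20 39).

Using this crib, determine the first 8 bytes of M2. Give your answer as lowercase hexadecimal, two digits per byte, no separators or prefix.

8eb3227b9d132c36

First, c1 ⊕ c2 = (M1 ⊕ K) ⊕ (M2 ⊕ K) = M1 ⊕ M2, so the key drops out. Then M2 = (M1 ⊕ M2) ⊕ M1 over the first 8 bytes.
byte 0: (8b ^ 75) ^ 70 = fe ^ 70 = 8e
byte 1: (73 ^ a1) ^ 61 = d2 ^ 61 = b3
byte 2: (f1 ^ b0) ^ 63 = 41 ^ 63 = 22
byte 3: (74 ^ 64) ^ 6b = 10 ^ 6b = 7b
byte 4: (7f ^ 87) ^ 65 = f8 ^ 65 = 9d
byte 5: (4d ^ 2a) ^ 74 = 67 ^ 74 = 13
byte 6: (36 ^ 3a) ^ 20 = 0c ^ 20 = 2c
byte 7: (96 ^ 99) ^ 39 = 0f ^ 39 = 36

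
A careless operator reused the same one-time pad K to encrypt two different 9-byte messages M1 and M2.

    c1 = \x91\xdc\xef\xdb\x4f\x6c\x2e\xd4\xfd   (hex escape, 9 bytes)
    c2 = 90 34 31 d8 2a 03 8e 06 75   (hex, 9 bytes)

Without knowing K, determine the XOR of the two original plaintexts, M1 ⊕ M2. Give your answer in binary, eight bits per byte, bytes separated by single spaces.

00000001 11101000 11011110 00000011 01100101 01101111 10100000 11010010 10001000

c1 ⊕ c2 = (M1 ⊕ K) ⊕ (M2 ⊕ K) = M1 ⊕ M2 — the shared key cancels under XOR.
145 ^ 144 =   1
220 ^  52 = 232
239 ^  49 = 222
219 ^ 216 =   3
 79 ^  42 = 101
108 ^   3 = 111
 46 ^ 142 = 160
212 ^   6 = 210
253 ^ 117 = 136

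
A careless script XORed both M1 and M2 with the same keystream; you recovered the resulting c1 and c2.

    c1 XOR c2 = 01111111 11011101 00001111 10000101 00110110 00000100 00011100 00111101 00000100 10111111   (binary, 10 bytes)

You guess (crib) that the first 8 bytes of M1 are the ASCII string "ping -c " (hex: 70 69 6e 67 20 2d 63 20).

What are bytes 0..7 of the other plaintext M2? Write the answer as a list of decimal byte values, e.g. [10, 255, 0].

Since c1 ⊕ c2 = M1 ⊕ M2, XORing with the guessed M1 bytes yields the corresponding M2 bytes: M2 = (c1 ⊕ c2) ⊕ M1.
7f XOR 70 = 0f
dd XOR 69 = b4
0f XOR 6e = 61
85 XOR 67 = e2
36 XOR 20 = 16
04 XOR 2d = 29
1c XOR 63 = 7f
3d XOR 20 = 1d

[15, 180, 97, 226, 22, 41, 127, 29]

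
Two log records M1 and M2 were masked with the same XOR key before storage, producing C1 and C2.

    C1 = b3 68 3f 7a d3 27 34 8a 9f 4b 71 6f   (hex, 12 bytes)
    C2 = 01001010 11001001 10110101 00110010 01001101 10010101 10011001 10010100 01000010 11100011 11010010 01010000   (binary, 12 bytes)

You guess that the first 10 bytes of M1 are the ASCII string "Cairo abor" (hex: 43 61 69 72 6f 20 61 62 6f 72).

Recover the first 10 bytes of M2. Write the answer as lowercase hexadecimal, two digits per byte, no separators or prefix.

First, C1 ⊕ C2 = (M1 ⊕ K) ⊕ (M2 ⊕ K) = M1 ⊕ M2, so the key drops out. Then M2 = (M1 ⊕ M2) ⊕ M1 over the first 10 bytes.
byte 0: (b3 ⊕ 4a) ⊕ 43 = f9 ⊕ 43 = ba
byte 1: (68 ⊕ c9) ⊕ 61 = a1 ⊕ 61 = c0
byte 2: (3f ⊕ b5) ⊕ 69 = 8a ⊕ 69 = e3
byte 3: (7a ⊕ 32) ⊕ 72 = 48 ⊕ 72 = 3a
byte 4: (d3 ⊕ 4d) ⊕ 6f = 9e ⊕ 6f = f1
byte 5: (27 ⊕ 95) ⊕ 20 = b2 ⊕ 20 = 92
byte 6: (34 ⊕ 99) ⊕ 61 = ad ⊕ 61 = cc
byte 7: (8a ⊕ 94) ⊕ 62 = 1e ⊕ 62 = 7c
byte 8: (9f ⊕ 42) ⊕ 6f = dd ⊕ 6f = b2
byte 9: (4b ⊕ e3) ⊕ 72 = a8 ⊕ 72 = da

bac0e33af192cc7cb2da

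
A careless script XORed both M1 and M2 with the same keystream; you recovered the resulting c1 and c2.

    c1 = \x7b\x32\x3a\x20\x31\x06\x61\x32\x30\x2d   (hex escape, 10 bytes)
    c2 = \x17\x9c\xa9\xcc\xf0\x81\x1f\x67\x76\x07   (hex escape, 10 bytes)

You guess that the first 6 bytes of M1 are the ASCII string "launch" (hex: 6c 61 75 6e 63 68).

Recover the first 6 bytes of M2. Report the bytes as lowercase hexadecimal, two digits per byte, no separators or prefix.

First, c1 ⊕ c2 = (M1 ⊕ K) ⊕ (M2 ⊕ K) = M1 ⊕ M2, so the key drops out. Then M2 = (M1 ⊕ M2) ⊕ M1 over the first 6 bytes.
byte 0: (7b xor 17) xor 6c = 6c xor 6c = 00
byte 1: (32 xor 9c) xor 61 = ae xor 61 = cf
byte 2: (3a xor a9) xor 75 = 93 xor 75 = e6
byte 3: (20 xor cc) xor 6e = ec xor 6e = 82
byte 4: (31 xor f0) xor 63 = c1 xor 63 = a2
byte 5: (06 xor 81) xor 68 = 87 xor 68 = ef

00cfe682a2ef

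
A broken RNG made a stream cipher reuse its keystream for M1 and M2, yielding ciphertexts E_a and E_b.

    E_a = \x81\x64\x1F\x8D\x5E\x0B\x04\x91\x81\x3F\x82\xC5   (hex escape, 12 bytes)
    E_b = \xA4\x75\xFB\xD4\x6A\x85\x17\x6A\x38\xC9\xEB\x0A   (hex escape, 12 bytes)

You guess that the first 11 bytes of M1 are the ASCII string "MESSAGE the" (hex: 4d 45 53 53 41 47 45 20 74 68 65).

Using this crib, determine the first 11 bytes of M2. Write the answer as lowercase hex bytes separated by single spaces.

First, E_a ⊕ E_b = (M1 ⊕ K) ⊕ (M2 ⊕ K) = M1 ⊕ M2, so the key drops out. Then M2 = (M1 ⊕ M2) ⊕ M1 over the first 11 bytes.
byte 0: (81 ⊕ a4) ⊕ 4d = 25 ⊕ 4d = 68
byte 1: (64 ⊕ 75) ⊕ 45 = 11 ⊕ 45 = 54
byte 2: (1f ⊕ fb) ⊕ 53 = e4 ⊕ 53 = b7
byte 3: (8d ⊕ d4) ⊕ 53 = 59 ⊕ 53 = 0a
byte 4: (5e ⊕ 6a) ⊕ 41 = 34 ⊕ 41 = 75
byte 5: (0b ⊕ 85) ⊕ 47 = 8e ⊕ 47 = c9
byte 6: (04 ⊕ 17) ⊕ 45 = 13 ⊕ 45 = 56
byte 7: (91 ⊕ 6a) ⊕ 20 = fb ⊕ 20 = db
byte 8: (81 ⊕ 38) ⊕ 74 = b9 ⊕ 74 = cd
byte 9: (3f ⊕ c9) ⊕ 68 = f6 ⊕ 68 = 9e
byte 10: (82 ⊕ eb) ⊕ 65 = 69 ⊕ 65 = 0c

68 54 b7 0a 75 c9 56 db cd 9e 0c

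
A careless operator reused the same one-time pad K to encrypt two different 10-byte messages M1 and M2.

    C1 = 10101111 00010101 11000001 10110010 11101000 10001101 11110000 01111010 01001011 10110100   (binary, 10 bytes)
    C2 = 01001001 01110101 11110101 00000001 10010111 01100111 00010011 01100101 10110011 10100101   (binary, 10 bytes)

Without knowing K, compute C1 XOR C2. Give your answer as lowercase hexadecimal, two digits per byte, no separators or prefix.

C1 ⊕ C2 = (M1 ⊕ K) ⊕ (M2 ⊕ K) = M1 ⊕ M2 — the shared key cancels under XOR.
10101111 ^ 01001001 = 11100110
00010101 ^ 01110101 = 01100000
11000001 ^ 11110101 = 00110100
10110010 ^ 00000001 = 10110011
11101000 ^ 10010111 = 01111111
10001101 ^ 01100111 = 11101010
11110000 ^ 00010011 = 11100011
01111010 ^ 01100101 = 00011111
01001011 ^ 10110011 = 11111000
10110100 ^ 10100101 = 00010001

e66034b37feae31ff811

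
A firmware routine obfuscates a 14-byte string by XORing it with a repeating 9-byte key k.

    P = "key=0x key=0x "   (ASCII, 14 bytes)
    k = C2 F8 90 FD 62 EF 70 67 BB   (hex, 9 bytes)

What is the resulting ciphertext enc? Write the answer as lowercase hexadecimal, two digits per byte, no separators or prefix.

a99de9c05297500cdebbc5a08542

The 9-byte key repeats, so the effective keystream is c2 f8 90 fd 62 ef 70 67 bb c2 f8 90 fd 62.
byte 0: 6b XOR c2 = a9
byte 1: 65 XOR f8 = 9d
byte 2: 79 XOR 90 = e9
byte 3: 3d XOR fd = c0
byte 4: 30 XOR 62 = 52
byte 5: 78 XOR ef = 97
byte 6: 20 XOR 70 = 50
byte 7: 6b XOR 67 = 0c
byte 8: 65 XOR bb = de
byte 9: 79 XOR c2 = bb
byte 10: 3d XOR f8 = c5
byte 11: 30 XOR 90 = a0
byte 12: 78 XOR fd = 85
byte 13: 20 XOR 62 = 42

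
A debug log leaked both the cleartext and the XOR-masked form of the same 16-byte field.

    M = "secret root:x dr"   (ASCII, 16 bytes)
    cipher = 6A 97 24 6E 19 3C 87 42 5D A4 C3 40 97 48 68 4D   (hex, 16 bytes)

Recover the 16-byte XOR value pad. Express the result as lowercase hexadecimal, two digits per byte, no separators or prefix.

Since cipher = M ⊕ pad, XORing both sides with M gives pad = M ⊕ cipher.
115 ⊕ 106 =  25
101 ⊕ 151 = 242
 99 ⊕  36 =  71
114 ⊕ 110 =  28
101 ⊕  25 = 124
116 ⊕  60 =  72
 32 ⊕ 135 = 167
114 ⊕  66 =  48
111 ⊕  93 =  50
111 ⊕ 164 = 203
116 ⊕ 195 = 183
 58 ⊕  64 = 122
120 ⊕ 151 = 239
 32 ⊕  72 = 104
100 ⊕ 104 =  12
114 ⊕  77 =  63

19f2471c7c48a73032cbb77aef680c3f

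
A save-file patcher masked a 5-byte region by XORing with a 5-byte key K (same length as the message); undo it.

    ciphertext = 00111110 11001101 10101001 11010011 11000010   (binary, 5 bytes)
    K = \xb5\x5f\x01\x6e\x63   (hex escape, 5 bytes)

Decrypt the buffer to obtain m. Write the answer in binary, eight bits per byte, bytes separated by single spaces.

10001011 10010010 10101000 10111101 10100001

XOR is its own inverse, so applying the key byte-wise gives the result directly.
 62 ^ 181 = 139
205 ^  95 = 146
169 ^   1 = 168
211 ^ 110 = 189
194 ^  99 = 161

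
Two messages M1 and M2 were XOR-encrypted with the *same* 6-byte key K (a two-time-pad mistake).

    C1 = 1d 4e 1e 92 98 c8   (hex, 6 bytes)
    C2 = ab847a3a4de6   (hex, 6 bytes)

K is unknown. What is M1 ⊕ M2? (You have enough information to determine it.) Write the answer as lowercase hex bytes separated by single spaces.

C1 ⊕ C2 = (M1 ⊕ K) ⊕ (M2 ⊕ K) = M1 ⊕ M2 — the shared key cancels under XOR.
byte 0: 00011101 xor 10101011 = 10110110
byte 1: 01001110 xor 10000100 = 11001010
byte 2: 00011110 xor 01111010 = 01100100
byte 3: 10010010 xor 00111010 = 10101000
byte 4: 10011000 xor 01001101 = 11010101
byte 5: 11001000 xor 11100110 = 00101110

b6 ca 64 a8 d5 2e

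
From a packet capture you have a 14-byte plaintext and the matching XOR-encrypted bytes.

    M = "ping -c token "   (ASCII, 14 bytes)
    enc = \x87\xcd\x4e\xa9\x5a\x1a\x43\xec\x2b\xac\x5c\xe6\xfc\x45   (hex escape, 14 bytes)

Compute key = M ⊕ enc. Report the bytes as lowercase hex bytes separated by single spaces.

f7 a4 20 ce 7a 37 20 cc 5f c3 37 83 92 65

Since enc = M ⊕ key, XORing both sides with M gives key = M ⊕ enc.
70 ^ 87 = f7
69 ^ cd = a4
6e ^ 4e = 20
67 ^ a9 = ce
20 ^ 5a = 7a
2d ^ 1a = 37
63 ^ 43 = 20
20 ^ ec = cc
74 ^ 2b = 5f
6f ^ ac = c3
6b ^ 5c = 37
65 ^ e6 = 83
6e ^ fc = 92
20 ^ 45 = 65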